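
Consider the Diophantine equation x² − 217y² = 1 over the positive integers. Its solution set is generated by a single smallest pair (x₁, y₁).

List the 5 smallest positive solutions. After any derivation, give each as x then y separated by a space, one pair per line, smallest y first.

[14; 1,2,1,2,1,…,2,1,28] for √217; ℓ=16 ⇒ convergent index 15
i=0: a=14 ⇒ p=14, q=1
i=1: a=1 ⇒ p=15, q=1
i=2: a=2 ⇒ p=44, q=3
i=3: a=1 ⇒ p=59, q=4
i=4: a=2 ⇒ p=162, q=11
i=5: a=1 ⇒ p=221, q=15
i=6: a=1 ⇒ p=383, q=26
i=7: a=9 ⇒ p=3668, q=249
i=8: a=4 ⇒ p=15055, q=1022
i=9: a=9 ⇒ p=139163, q=9447
i=10: a=1 ⇒ p=154218, q=10469
…
i=12: a=2 ⇒ p=740980, q=50301
i=13: a=1 ⇒ p=1034361, q=70217
i=14: a=2 ⇒ p=2809702, q=190735
i=15: a=1 ⇒ p=3844063, q=260952
fundamental: x₁=3844063, y₁=260952  (since 14776820347969 − 217·68095946304 = 1)
(x_2, y_2) = (3844063·3844063 + 217·260952·260952, 3844063·260952 + 260952·3844063) = (29553640695937, 2006231855952)
(x_3, y_3) = (3844063·29553640695937 + 217·260952·2006231855952, 3844063·2006231855952 + 260952·29553640695937) = (227212113429087499999, 15424163293772565000)
(x_4, y_4) = (3844063·227212113429087499999 + 217·260952·15424163293772565000, 3844063·15424163293772565000 + 260952·227212113429087499999) = (1746835356769087211376615937, 118582910847096488831334048)
(x_5, y_5) = (3844063·1746835356769087211376615937 + 217·260952·118582910847096488831334048, 3844063·118582910847096488831334048 + 260952·1746835356769087211376615937) = (13429890324095468173938627689764063, 911680360039229116129595136549048)

3844063 260952
29553640695937 2006231855952
227212113429087499999 15424163293772565000
1746835356769087211376615937 118582910847096488831334048
13429890324095468173938627689764063 911680360039229116129595136549048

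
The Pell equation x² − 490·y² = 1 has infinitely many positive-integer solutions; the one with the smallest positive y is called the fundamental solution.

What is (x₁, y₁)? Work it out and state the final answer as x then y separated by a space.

[22; 7,2,1,4,4,4,1,2,7,44] for √490; ℓ=10 ⇒ convergent index 9
step 0: (22, 1)  from 22·(1,0) + (0,1)
…
step 5: (9607, 434)  from 4·(2280,103) + (487,22)
step 6: (40708, 1839)  from 4·(9607,434) + (2280,103)
…
step 8: (141338, 6385)  from 2·(50315,2273) + (40708,1839)
step 9: (1039681, 46968)  from 7·(141338,6385) + (50315,2273)
fundamental: x₁=1039681, y₁=46968  (since 1080936581761 − 490·2205993024 = 1)

1039681 46968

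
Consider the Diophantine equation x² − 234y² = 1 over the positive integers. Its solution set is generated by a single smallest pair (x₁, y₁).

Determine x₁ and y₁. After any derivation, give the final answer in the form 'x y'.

5201 340

d=234: √d = [15; 3,2,1,2,1,2,3,30] (ℓ=8, even), read p_7/q_7
step 0: (15, 1)  from 15·(1,0) + (0,1)
…
step 3: (153, 10)  from 1·(107,7) + (46,3)
step 4: (413, 27)  from 2·(153,10) + (107,7)
step 5: (566, 37)  from 1·(413,27) + (153,10)
step 6: (1545, 101)  from 2·(566,37) + (413,27)
step 7: (5201, 340)  from 3·(1545,101) + (566,37)
fundamental: x₁=5201, y₁=340  (since 27050401 − 234·115600 = 1)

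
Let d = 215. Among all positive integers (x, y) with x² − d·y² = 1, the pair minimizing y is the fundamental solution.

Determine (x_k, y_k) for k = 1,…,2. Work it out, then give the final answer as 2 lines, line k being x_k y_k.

44 3
3871 264

√215 → a₀=14, period (1,1,1,28); ℓ=4 even so k=3
i=0: a=14 ⇒ p=14, q=1
…
i=2: a=1 ⇒ p=29, q=2
i=3: a=1 ⇒ p=44, q=3
fundamental: x₁=44, y₁=3  (since 1936 − 215·9 = 1)
k=2:  x_2 = 44·44+215·3·3 = 3871,  y_2 = 44·3+3·44 = 264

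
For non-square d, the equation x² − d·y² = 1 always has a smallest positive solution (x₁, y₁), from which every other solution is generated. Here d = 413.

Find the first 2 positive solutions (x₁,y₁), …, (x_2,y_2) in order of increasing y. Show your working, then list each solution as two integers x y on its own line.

d=413: √d = [20; 3,9,1,4,1,9,3,40] (ℓ=8, even), read p_7/q_7
a_0=20:  p_0=20·1+0=20,  q_0=20·0+1=1
a_1=3:  p_1=3·20+1=61,  q_1=3·1+0=3
a_2=9:  p_2=9·61+20=569,  q_2=9·3+1=28
a_3=1:  p_3=1·569+61=630,  q_3=1·28+3=31
a_4=4:  p_4=4·630+569=3089,  q_4=4·31+28=152
a_5=1:  p_5=1·3089+630=3719,  q_5=1·152+31=183
a_6=9:  p_6=9·3719+3089=36560,  q_6=9·183+152=1799
a_7=3:  p_7=3·36560+3719=113399,  q_7=3·1799+183=5580
fundamental: x₁=113399, y₁=5580  (since 12859333201 − 413·31136400 = 1)
(x_2, y_2) = (113399·113399 + 413·5580·5580, 113399·5580 + 5580·113399) = (25718666401, 1265532840)

113399 5580
25718666401 1265532840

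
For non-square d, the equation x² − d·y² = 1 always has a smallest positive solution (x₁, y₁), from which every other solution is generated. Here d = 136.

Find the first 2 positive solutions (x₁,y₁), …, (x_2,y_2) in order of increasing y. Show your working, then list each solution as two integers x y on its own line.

[11; 1,1,1,22] for √136; ℓ=4 ⇒ convergent index 3
k=0  a_k=11  p_k/q_k = 11/1
k=1  a_k=1  p_k/q_k = 12/1
k=2  a_k=1  p_k/q_k = 23/2
k=3  a_k=1  p_k/q_k = 35/3
→ (35, 3).  Check: 35²=1225, 136·3²=1224, difference 1.
(x_2, y_2) = (35·35 + 136·3·3, 35·3 + 3·35) = (2449, 210)

35 3
2449 210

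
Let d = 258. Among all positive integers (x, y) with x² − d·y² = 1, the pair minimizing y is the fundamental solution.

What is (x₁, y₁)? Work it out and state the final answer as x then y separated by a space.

√258 = [16; 16,32, …], period ℓ=2 (even) → k=1
k=0  a_k=16  p_k/q_k = 16/1
k=1  a_k=16  p_k/q_k = 257/16
fundamental: x₁=257, y₁=16  (since 66049 − 258·256 = 1)

257 16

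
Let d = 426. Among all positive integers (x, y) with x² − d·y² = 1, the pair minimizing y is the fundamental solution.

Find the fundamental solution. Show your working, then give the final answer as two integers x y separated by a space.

88751 4300

√426 = [20; 1,1,1,3,2,6,2,3,1,1,1,40, …], period ℓ=12 (even) → k=11
k=0  a_k=20  p_k/q_k = 20/1
…
k=2  a_k=1  p_k/q_k = 41/2
…
k=4  a_k=3  p_k/q_k = 227/11
…
k=6  a_k=6  p_k/q_k = 3323/161
…
k=9  a_k=1  p_k/q_k = 31971/1549
k=10  a_k=1  p_k/q_k = 56780/2751
k=11  a_k=1  p_k/q_k = 88751/4300
→ (88751, 4300).  Check: 88751²=7876740001, 426·4300²=7876740000, difference 1.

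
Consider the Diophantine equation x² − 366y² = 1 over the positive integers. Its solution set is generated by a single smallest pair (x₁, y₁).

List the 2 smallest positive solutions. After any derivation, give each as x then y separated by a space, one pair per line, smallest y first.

907925 47458
1648655611249 86176609300

√366 → a₀=19, period (7,1,1,1,2,12,2,1,1,1,7,38); ℓ=12 even so k=11
i=0: a=19 ⇒ p=19, q=1
…
i=2: a=1 ⇒ p=153, q=8
i=3: a=1 ⇒ p=287, q=15
i=4: a=1 ⇒ p=440, q=23
…
i=8: a=1 ⇒ p=44499, q=2326
i=9: a=1 ⇒ p=74554, q=3897
i=10: a=1 ⇒ p=119053, q=6223
i=11: a=7 ⇒ p=907925, q=47458
fundamental: x₁=907925, y₁=47458  (since 824327805625 − 366·2252261764 = 1)
k=2:  x_2 = 907925·907925+366·47458·47458 = 1648655611249,  y_2 = 907925·47458+47458·907925 = 86176609300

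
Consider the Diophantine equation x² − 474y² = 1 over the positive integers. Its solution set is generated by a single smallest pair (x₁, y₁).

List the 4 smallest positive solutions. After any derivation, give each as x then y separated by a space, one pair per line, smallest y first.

193549 8890
74922430801 3441301220
29002323118011949 1332120819650670
11226741274261267003201 515661305041693754440

[21; 1,3,2,1,1,…,3,1,42] for √474; ℓ=14 ⇒ convergent index 13
i=0: a=21 ⇒ p=21, q=1
…
i=7: a=6 ⇒ p=5051, q=232
…
i=10: a=1 ⇒ p=16677, q=766
i=11: a=2 ⇒ p=44218, q=2031
i=12: a=3 ⇒ p=149331, q=6859
i=13: a=1 ⇒ p=193549, q=8890
→ (193549, 8890).  Check: 193549²=37461215401, 474·8890²=37461215400, difference 1.
(x_2, y_2) = (193549·193549 + 474·8890·8890, 193549·8890 + 8890·193549) = (74922430801, 3441301220)
(x_3, y_3) = (193549·74922430801 + 474·8890·3441301220, 193549·3441301220 + 8890·74922430801) = (29002323118011949, 1332120819650670)
(x_4, y_4) = (193549·29002323118011949 + 474·8890·1332120819650670, 193549·1332120819650670 + 8890·29002323118011949) = (11226741274261267003201, 515661305041693754440)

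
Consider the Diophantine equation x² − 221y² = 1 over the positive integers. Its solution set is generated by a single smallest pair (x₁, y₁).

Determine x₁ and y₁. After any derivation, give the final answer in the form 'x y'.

√221 → a₀=14, period (1,6,2,6,1,28); ℓ=6 even so k=5
a_0=14:  p_0=14·1+0=14,  q_0=14·0+1=1
a_1=1:  p_1=1·14+1=15,  q_1=1·1+0=1
a_2=6:  p_2=6·15+14=104,  q_2=6·1+1=7
a_3=2:  p_3=2·104+15=223,  q_3=2·7+1=15
a_4=6:  p_4=6·223+104=1442,  q_4=6·15+7=97
a_5=1:  p_5=1·1442+223=1665,  q_5=1·97+15=112
→ (1665, 112).  Check: 1665²=2772225, 221·112²=2772224, difference 1.

1665 112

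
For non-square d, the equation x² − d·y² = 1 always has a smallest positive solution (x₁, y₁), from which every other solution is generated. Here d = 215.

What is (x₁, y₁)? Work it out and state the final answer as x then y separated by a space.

44 3

√215 → a₀=14, period (1,1,1,28); ℓ=4 even so k=3
i=0: a=14 ⇒ p=14, q=1
…
i=2: a=1 ⇒ p=29, q=2
i=3: a=1 ⇒ p=44, q=3
→ (44, 3).  Check: 44²=1936, 215·3²=1935, difference 1.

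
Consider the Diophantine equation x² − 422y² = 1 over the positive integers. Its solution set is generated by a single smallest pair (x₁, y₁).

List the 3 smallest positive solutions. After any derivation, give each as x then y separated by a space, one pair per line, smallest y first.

d=422: √d = [20; 1,1,5,2,1,…,1,1,40] (ℓ=14, even), read p_13/q_13
a_0=20:  p_0=20·1+0=20,  q_0=20·0+1=1
…
a_4=2:  p_4=2·226+41=493,  q_4=2·11+2=24
…
a_9=1:  p_9=1·163807+53719=217526,  q_9=1·7974+2615=10589
a_10=2:  p_10=2·217526+163807=598859,  q_10=2·10589+7974=29152
a_11=5:  p_11=5·598859+217526=3211821,  q_11=5·29152+10589=156349
a_12=1:  p_12=1·3211821+598859=3810680,  q_12=1·156349+29152=185501
a_13=1:  p_13=1·3810680+3211821=7022501,  q_13=1·185501+156349=341850
(x₁, y₁) = (7022501, 341850);  7022501² − 422·341850² = 1 ✓
(x_2, y_2) = (7022501·7022501 + 422·341850·341850, 7022501·341850 + 341850·7022501) = (98631040590001, 4801283933700)
(x_3, y_3) = (7022501·98631040590001 + 422·341850·4801283933700, 7022501·4801283933700 + 341850·98631040590001) = (1385273162348638202501, 67434042451384025550)

7022501 341850
98631040590001 4801283933700
1385273162348638202501 67434042451384025550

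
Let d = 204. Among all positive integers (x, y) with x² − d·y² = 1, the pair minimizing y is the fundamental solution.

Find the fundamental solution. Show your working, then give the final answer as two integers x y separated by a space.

[14; 3,1,1,6,1,1,3,28] for √204; ℓ=8 ⇒ convergent index 7
a_0=14:  p_0=14·1+0=14,  q_0=14·0+1=1
a_1=3:  p_1=3·14+1=43,  q_1=3·1+0=3
…
a_3=1:  p_3=1·57+43=100,  q_3=1·4+3=7
…
a_6=1:  p_6=1·757+657=1414,  q_6=1·53+46=99
a_7=3:  p_7=3·1414+757=4999,  q_7=3·99+53=350
fundamental: x₁=4999, y₁=350  (since 24990001 − 204·122500 = 1)

4999 350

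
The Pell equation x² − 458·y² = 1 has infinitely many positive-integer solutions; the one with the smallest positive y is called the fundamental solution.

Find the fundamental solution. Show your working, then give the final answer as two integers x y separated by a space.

22899 1070

d=458: √d = [21; 2,2,42] (ℓ=3, odd), read p_5/q_5
i=0: a=21 ⇒ p=21, q=1
i=1: a=2 ⇒ p=43, q=2
i=2: a=2 ⇒ p=107, q=5
…
i=4: a=2 ⇒ p=9181, q=429
i=5: a=2 ⇒ p=22899, q=1070
→ (22899, 1070).  Check: 22899²=524364201, 458·1070²=524364200, difference 1.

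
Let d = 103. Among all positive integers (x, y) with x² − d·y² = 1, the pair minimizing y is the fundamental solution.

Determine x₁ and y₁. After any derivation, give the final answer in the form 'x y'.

√103 = [10; 6,1,2,1,1,9,1,1,2,1,6,20, …], period ℓ=12 (even) → k=11
k=0  a_k=10  p_k/q_k = 10/1
k=1  a_k=6  p_k/q_k = 61/6
k=2  a_k=1  p_k/q_k = 71/7
k=3  a_k=2  p_k/q_k = 203/20
…
k=5  a_k=1  p_k/q_k = 477/47
k=6  a_k=9  p_k/q_k = 4567/450
k=7  a_k=1  p_k/q_k = 5044/497
…
k=9  a_k=2  p_k/q_k = 24266/2391
k=10  a_k=1  p_k/q_k = 33877/3338
k=11  a_k=6  p_k/q_k = 227528/22419
fundamental: x₁=227528, y₁=22419  (since 51768990784 − 103·502611561 = 1)

227528 22419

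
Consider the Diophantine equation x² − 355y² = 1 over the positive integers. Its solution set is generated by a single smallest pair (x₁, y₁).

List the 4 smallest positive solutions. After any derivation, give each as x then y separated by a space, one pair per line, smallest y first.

√355 → a₀=18, period (1,5,3,3,1,6,1,3,3,5,1,36); ℓ=12 even so k=11
i=0: a=18 ⇒ p=18, q=1
i=1: a=1 ⇒ p=19, q=1
…
i=5: a=1 ⇒ p=1545, q=82
…
i=8: a=3 ⇒ p=46463, q=2466
…
i=10: a=5 ⇒ p=803418, q=42641
i=11: a=1 ⇒ p=954809, q=50676
fundamental: x₁=954809, y₁=50676  (since 911660226481 − 355·2568056976 = 1)
k=2:  x_2 = 954809·954809+355·50676·50676 = 1823320452961,  y_2 = 954809·50676+50676·954809 = 96771801768
k=3:  x_3 = 954809·1823320452961+355·50676·96771801768 = 3481845556741524089,  y_3 = 954809·96771801768+50676·1823320452961 = 184797174548553948
k=4:  x_4 = 954809·3481845556741524089+355·50676·184797174548553948 = 6648994948371812427335041,  y_4 = 954809·184797174548553948+50676·3481845556741524089 = 352892010866963721270096

954809 50676
1823320452961 96771801768
3481845556741524089 184797174548553948
6648994948371812427335041 352892010866963721270096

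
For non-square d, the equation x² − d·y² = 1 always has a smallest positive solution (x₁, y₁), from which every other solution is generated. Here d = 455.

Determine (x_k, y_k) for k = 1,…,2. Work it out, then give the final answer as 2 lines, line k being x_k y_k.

d=455: √d = [21; 3,42] (ℓ=2, even), read p_1/q_1
k=0  a_k=21  p_k/q_k = 21/1
k=1  a_k=3  p_k/q_k = 64/3
→ (64, 3).  Check: 64²=4096, 455·3²=4095, difference 1.
n=2: (64,3)∘(64,3) = (64·64+455·3·3, 64·3+3·64) = (8191,384)

64 3
8191 384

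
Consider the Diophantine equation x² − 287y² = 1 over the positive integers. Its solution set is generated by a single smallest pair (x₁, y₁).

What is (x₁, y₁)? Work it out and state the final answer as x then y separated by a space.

288 17

√287 = [16; 1,15,1,32, …], period ℓ=4 (even) → k=3
step 0: (16, 1)  from 16·(1,0) + (0,1)
step 1: (17, 1)  from 1·(16,1) + (1,0)
step 2: (271, 16)  from 15·(17,1) + (16,1)
step 3: (288, 17)  from 1·(271,16) + (17,1)
→ (288, 17).  Check: 288²=82944, 287·17²=82943, difference 1.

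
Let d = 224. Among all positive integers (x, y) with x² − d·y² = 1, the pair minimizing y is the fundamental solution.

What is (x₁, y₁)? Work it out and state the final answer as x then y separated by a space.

√224 → a₀=14, period (1,28); ℓ=2 even so k=1
step 0: (14, 1)  from 14·(1,0) + (0,1)
step 1: (15, 1)  from 1·(14,1) + (1,0)
(x₁, y₁) = (15, 1);  15² − 224·1² = 1 ✓

15 1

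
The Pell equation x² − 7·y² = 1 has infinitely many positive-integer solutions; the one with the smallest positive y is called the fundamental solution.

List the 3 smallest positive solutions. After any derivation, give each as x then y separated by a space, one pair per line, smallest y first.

8 3
127 48
2024 765

√7 → a₀=2, period (1,1,1,4); ℓ=4 even so k=3
step 0: (2, 1)  from 2·(1,0) + (0,1)
…
step 2: (5, 2)  from 1·(3,1) + (2,1)
step 3: (8, 3)  from 1·(5,2) + (3,1)
(x₁, y₁) = (8, 3);  8² − 7·3² = 1 ✓
(8+3√7)^2 = 127 + 48√7
(8+3√7)^3 = 2024 + 765√7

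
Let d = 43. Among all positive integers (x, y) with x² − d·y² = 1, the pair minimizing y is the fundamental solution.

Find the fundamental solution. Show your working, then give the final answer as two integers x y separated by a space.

[6; 1,1,3,1,5,1,3,1,1,12] for √43; ℓ=10 ⇒ convergent index 9
step 0: (6, 1)  from 6·(1,0) + (0,1)
…
step 2: (13, 2)  from 1·(7,1) + (6,1)
…
step 6: (400, 61)  from 1·(341,52) + (59,9)
step 7: (1541, 235)  from 3·(400,61) + (341,52)
step 8: (1941, 296)  from 1·(1541,235) + (400,61)
step 9: (3482, 531)  from 1·(1941,296) + (1541,235)
→ (3482, 531).  Check: 3482²=12124324, 43·531²=12124323, difference 1.

3482 531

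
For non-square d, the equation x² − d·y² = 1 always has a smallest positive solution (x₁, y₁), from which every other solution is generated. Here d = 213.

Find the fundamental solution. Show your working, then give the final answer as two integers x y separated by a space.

d=213: √d = [14; 1,1,2,6,1,8,1,6,2,1,1,28] (ℓ=12, even), read p_11/q_11
a_0=14:  p_0=14·1+0=14,  q_0=14·0+1=1
a_1=1:  p_1=1·14+1=15,  q_1=1·1+0=1
a_2=1:  p_2=1·15+14=29,  q_2=1·1+1=2
a_3=2:  p_3=2·29+15=73,  q_3=2·2+1=5
a_4=6:  p_4=6·73+29=467,  q_4=6·5+2=32
…
a_7=1:  p_7=1·4787+540=5327,  q_7=1·328+37=365
a_8=6:  p_8=6·5327+4787=36749,  q_8=6·365+328=2518
a_9=2:  p_9=2·36749+5327=78825,  q_9=2·2518+365=5401
a_10=1:  p_10=1·78825+36749=115574,  q_10=1·5401+2518=7919
a_11=1:  p_11=1·115574+78825=194399,  q_11=1·7919+5401=13320
(x₁, y₁) = (194399, 13320);  194399² − 213·13320² = 1 ✓

194399 13320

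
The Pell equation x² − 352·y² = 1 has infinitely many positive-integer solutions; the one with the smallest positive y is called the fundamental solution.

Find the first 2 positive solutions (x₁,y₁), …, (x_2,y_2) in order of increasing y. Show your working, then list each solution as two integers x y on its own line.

77617 4137
12048797377 642203058

[18; 1,3,5,9,5,3,1,36] for √352; ℓ=8 ⇒ convergent index 7
k=0  a_k=18  p_k/q_k = 18/1
…
k=2  a_k=3  p_k/q_k = 75/4
…
k=4  a_k=9  p_k/q_k = 3621/193
k=5  a_k=5  p_k/q_k = 18499/986
k=6  a_k=3  p_k/q_k = 59118/3151
k=7  a_k=1  p_k/q_k = 77617/4137
fundamental: x₁=77617, y₁=4137  (since 6024398689 − 352·17114769 = 1)
(77617+4137√352)^2 = 12048797377 + 642203058√352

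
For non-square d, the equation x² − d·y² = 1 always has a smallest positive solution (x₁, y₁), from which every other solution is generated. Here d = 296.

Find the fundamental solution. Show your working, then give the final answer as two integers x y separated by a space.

3699 215

d=296: √d = [17; 4,1,7,1,4,34] (ℓ=6, even), read p_5/q_5
k=0  a_k=17  p_k/q_k = 17/1
k=1  a_k=4  p_k/q_k = 69/4
k=2  a_k=1  p_k/q_k = 86/5
…
k=4  a_k=1  p_k/q_k = 757/44
k=5  a_k=4  p_k/q_k = 3699/215
→ (3699, 215).  Check: 3699²=13682601, 296·215²=13682600, difference 1.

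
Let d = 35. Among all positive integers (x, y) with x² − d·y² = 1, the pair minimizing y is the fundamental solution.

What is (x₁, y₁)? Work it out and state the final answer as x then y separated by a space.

6 1

[5; 1,10] for √35; ℓ=2 ⇒ convergent index 1
i=0: a=5 ⇒ p=5, q=1
i=1: a=1 ⇒ p=6, q=1
(x₁, y₁) = (6, 1);  6² − 35·1² = 1 ✓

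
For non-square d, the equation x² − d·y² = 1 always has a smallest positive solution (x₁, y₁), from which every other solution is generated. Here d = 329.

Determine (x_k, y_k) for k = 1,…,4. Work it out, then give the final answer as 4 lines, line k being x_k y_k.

2376415 131016
11294696504449 622696775280
53681772387237964255 2959571914453911384
255140338255224918953587201 14066342182173360946441440

d=329: √d = [18; 7,4,2,1,1,4,1,1,2,4,7,36] (ℓ=12, even), read p_11/q_11
i=0: a=18 ⇒ p=18, q=1
i=1: a=7 ⇒ p=127, q=7
i=2: a=4 ⇒ p=526, q=29
i=3: a=2 ⇒ p=1179, q=65
i=4: a=1 ⇒ p=1705, q=94
i=5: a=1 ⇒ p=2884, q=159
i=6: a=4 ⇒ p=13241, q=730
i=7: a=1 ⇒ p=16125, q=889
i=8: a=1 ⇒ p=29366, q=1619
i=9: a=2 ⇒ p=74857, q=4127
i=10: a=4 ⇒ p=328794, q=18127
i=11: a=7 ⇒ p=2376415, q=131016
(x₁, y₁) = (2376415, 131016);  2376415² − 329·131016² = 1 ✓
(x_2, y_2) = (2376415·2376415 + 329·131016·131016, 2376415·131016 + 131016·2376415) = (11294696504449, 622696775280)
(x_3, y_3) = (2376415·11294696504449 + 329·131016·622696775280, 2376415·622696775280 + 131016·11294696504449) = (53681772387237964255, 2959571914453911384)
(x_4, y_4) = (2376415·53681772387237964255 + 329·131016·2959571914453911384, 2376415·2959571914453911384 + 131016·53681772387237964255) = (255140338255224918953587201, 14066342182173360946441440)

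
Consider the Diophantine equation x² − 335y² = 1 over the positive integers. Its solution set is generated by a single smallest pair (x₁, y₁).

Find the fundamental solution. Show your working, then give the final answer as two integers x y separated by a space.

√335 = [18; 3,3,3,36, …], period ℓ=4 (even) → k=3
i=0: a=18 ⇒ p=18, q=1
…
i=2: a=3 ⇒ p=183, q=10
i=3: a=3 ⇒ p=604, q=33
fundamental: x₁=604, y₁=33  (since 364816 − 335·1089 = 1)

604 33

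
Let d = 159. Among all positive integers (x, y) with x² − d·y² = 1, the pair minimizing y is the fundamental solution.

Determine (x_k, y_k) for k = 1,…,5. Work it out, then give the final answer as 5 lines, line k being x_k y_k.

1324 105
3505951 278040
9283756924 736249815
24583384828801 1949589232080
65096793742908124 5162511550298025

d=159: √d = [12; 1,1,1,1,3,1,1,1,1,24] (ℓ=10, even), read p_9/q_9
step 0: (12, 1)  from 12·(1,0) + (0,1)
…
step 2: (25, 2)  from 1·(13,1) + (12,1)
…
step 5: (227, 18)  from 3·(63,5) + (38,3)
step 6: (290, 23)  from 1·(227,18) + (63,5)
…
step 8: (807, 64)  from 1·(517,41) + (290,23)
step 9: (1324, 105)  from 1·(807,64) + (517,41)
(x₁, y₁) = (1324, 105);  1324² − 159·105² = 1 ✓
(1324+105√159)^2 = 3505951 + 278040√159
(1324+105√159)^3 = 9283756924 + 736249815√159
(1324+105√159)^4 = 24583384828801 + 1949589232080√159
(1324+105√159)^5 = 65096793742908124 + 5162511550298025√159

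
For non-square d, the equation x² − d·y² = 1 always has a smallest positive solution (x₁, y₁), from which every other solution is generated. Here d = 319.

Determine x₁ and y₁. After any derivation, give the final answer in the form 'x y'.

12901780 722361

√319 = [17; 1,6,5,1,4,…,6,1,34, …], period ℓ=14 (even) → k=13
i=0: a=17 ⇒ p=17, q=1
…
i=2: a=6 ⇒ p=125, q=7
i=3: a=5 ⇒ p=643, q=36
i=4: a=1 ⇒ p=768, q=43
…
i=10: a=1 ⇒ p=309613, q=17335
…
i=12: a=6 ⇒ p=11102899, q=621643
i=13: a=1 ⇒ p=12901780, q=722361
(x₁, y₁) = (12901780, 722361);  12901780² − 319·722361² = 1 ✓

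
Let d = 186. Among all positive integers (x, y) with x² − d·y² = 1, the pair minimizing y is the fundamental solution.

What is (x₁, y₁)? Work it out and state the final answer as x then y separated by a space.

7501 550

√186 → a₀=13, period (1,1,1,3,4,3,1,1,1,26); ℓ=10 even so k=9
i=0: a=13 ⇒ p=13, q=1
i=1: a=1 ⇒ p=14, q=1
…
i=5: a=4 ⇒ p=641, q=47
i=6: a=3 ⇒ p=2073, q=152
…
i=8: a=1 ⇒ p=4787, q=351
i=9: a=1 ⇒ p=7501, q=550
→ (7501, 550).  Check: 7501²=56265001, 186·550²=56265000, difference 1.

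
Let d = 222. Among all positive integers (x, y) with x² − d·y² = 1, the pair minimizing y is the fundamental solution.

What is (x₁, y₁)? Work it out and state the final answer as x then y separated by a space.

√222 → a₀=14, period (1,8,1,28); ℓ=4 even so k=3
step 0: (14, 1)  from 14·(1,0) + (0,1)
step 1: (15, 1)  from 1·(14,1) + (1,0)
step 2: (134, 9)  from 8·(15,1) + (14,1)
step 3: (149, 10)  from 1·(134,9) + (15,1)
(x₁, y₁) = (149, 10);  149² − 222·10² = 1 ✓

149 10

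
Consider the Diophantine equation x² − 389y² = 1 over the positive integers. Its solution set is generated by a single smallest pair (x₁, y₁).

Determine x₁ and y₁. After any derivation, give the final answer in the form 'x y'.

3287049 166660

√389 → a₀=19, period (1,2,1,1,1,1,2,1,38); ℓ=9 odd so k=17
step 0: (19, 1)  from 19·(1,0) + (0,1)
…
step 3: (79, 4)  from 1·(59,3) + (20,1)
…
step 12: (202418, 10263)  from 1·(151493,7681) + (50925,2582)
…
step 16: (2376809, 120509)  from 2·(910240,46151) + (556329,28207)
step 17: (3287049, 166660)  from 1·(2376809,120509) + (910240,46151)
(x₁, y₁) = (3287049, 166660);  3287049² − 389·166660² = 1 ✓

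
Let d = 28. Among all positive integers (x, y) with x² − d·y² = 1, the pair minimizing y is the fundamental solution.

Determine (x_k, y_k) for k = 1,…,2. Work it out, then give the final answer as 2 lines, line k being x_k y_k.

127 24
32257 6096

d=28: √d = [5; 3,2,3,10] (ℓ=4, even), read p_3/q_3
step 0: (5, 1)  from 5·(1,0) + (0,1)
…
step 2: (37, 7)  from 2·(16,3) + (5,1)
step 3: (127, 24)  from 3·(37,7) + (16,3)
fundamental: x₁=127, y₁=24  (since 16129 − 28·576 = 1)
k=2:  x_2 = 127·127+28·24·24 = 32257,  y_2 = 127·24+24·127 = 6096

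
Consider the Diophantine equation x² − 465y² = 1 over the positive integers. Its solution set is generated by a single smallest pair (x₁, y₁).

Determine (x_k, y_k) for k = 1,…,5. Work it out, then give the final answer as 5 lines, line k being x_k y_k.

15871 736
503777281 23362112
15990898437631 741560158368
507583097703505921 23538602523554944
16111702671313786506751 747162320561120874080

√465 = [21; 1,1,3,2,2,2,3,1,1,42, …], period ℓ=10 (even) → k=9
k=0  a_k=21  p_k/q_k = 21/1
…
k=2  a_k=1  p_k/q_k = 43/2
k=3  a_k=3  p_k/q_k = 151/7
k=4  a_k=2  p_k/q_k = 345/16
k=5  a_k=2  p_k/q_k = 841/39
k=6  a_k=2  p_k/q_k = 2027/94
k=7  a_k=3  p_k/q_k = 6922/321
k=8  a_k=1  p_k/q_k = 8949/415
k=9  a_k=1  p_k/q_k = 15871/736
(x₁, y₁) = (15871, 736);  15871² − 465·736² = 1 ✓
(x_2, y_2) = (15871·15871 + 465·736·736, 15871·736 + 736·15871) = (503777281, 23362112)
(x_3, y_3) = (15871·503777281 + 465·736·23362112, 15871·23362112 + 736·503777281) = (15990898437631, 741560158368)
(x_4, y_4) = (15871·15990898437631 + 465·736·741560158368, 15871·741560158368 + 736·15990898437631) = (507583097703505921, 23538602523554944)
(x_5, y_5) = (15871·507583097703505921 + 465·736·23538602523554944, 15871·23538602523554944 + 736·507583097703505921) = (16111702671313786506751, 747162320561120874080)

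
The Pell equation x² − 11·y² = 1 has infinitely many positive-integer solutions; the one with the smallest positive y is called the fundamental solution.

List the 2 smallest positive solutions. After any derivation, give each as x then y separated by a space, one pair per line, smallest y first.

√11 = [3; 3,6, …], period ℓ=2 (even) → k=1
k=0  a_k=3  p_k/q_k = 3/1
k=1  a_k=3  p_k/q_k = 10/3
fundamental: x₁=10, y₁=3  (since 100 − 11·9 = 1)
(x_2, y_2) = (10·10 + 11·3·3, 10·3 + 3·10) = (199, 60)

10 3
199 60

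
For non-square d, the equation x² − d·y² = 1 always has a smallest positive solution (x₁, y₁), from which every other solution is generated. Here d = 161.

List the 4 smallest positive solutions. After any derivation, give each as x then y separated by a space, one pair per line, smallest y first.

[12; 1,2,4,1,2,1,4,2,1,24] for √161; ℓ=10 ⇒ convergent index 9
k=0  a_k=12  p_k/q_k = 12/1
…
k=2  a_k=2  p_k/q_k = 38/3
…
k=4  a_k=1  p_k/q_k = 203/16
…
k=6  a_k=1  p_k/q_k = 774/61
…
k=8  a_k=2  p_k/q_k = 8108/639
k=9  a_k=1  p_k/q_k = 11775/928
(x₁, y₁) = (11775, 928);  11775² − 161·928² = 1 ✓
n=2: (11775,928)∘(11775,928) = (11775·11775+161·928·928, 11775·928+928·11775) = (277301249,21854400)
n=3: (277301249,21854400)∘(11775,928) = (11775·277301249+161·928·21854400, 11775·21854400+928·277301249) = (6530444402175,514671119072)
n=4: (6530444402175,514671119072)∘(11775,928) = (11775·6530444402175+161·928·514671119072, 11775·514671119072+928·6530444402175) = (153791965393920001,12120504832291200)

11775 928
277301249 21854400
6530444402175 514671119072
153791965393920001 12120504832291200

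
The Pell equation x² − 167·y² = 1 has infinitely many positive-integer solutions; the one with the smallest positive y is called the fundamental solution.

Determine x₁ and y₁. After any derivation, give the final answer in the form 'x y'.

168 13

√167 → a₀=12, period (1,11,1,24); ℓ=4 even so k=3
i=0: a=12 ⇒ p=12, q=1
…
i=2: a=11 ⇒ p=155, q=12
i=3: a=1 ⇒ p=168, q=13
(x₁, y₁) = (168, 13);  168² − 167·13² = 1 ✓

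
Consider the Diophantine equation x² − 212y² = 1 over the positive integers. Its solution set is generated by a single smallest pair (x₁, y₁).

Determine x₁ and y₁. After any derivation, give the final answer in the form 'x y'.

d=212: √d = [14; 1,1,3,1,1,…,1,1,28] (ℓ=14, even), read p_13/q_13
a_0=14:  p_0=14·1+0=14,  q_0=14·0+1=1
a_1=1:  p_1=1·14+1=15,  q_1=1·1+0=1
a_2=1:  p_2=1·15+14=29,  q_2=1·1+1=2
…
a_4=1:  p_4=1·102+29=131,  q_4=1·7+2=9
a_5=1:  p_5=1·131+102=233,  q_5=1·9+7=16
…
a_7=6:  p_7=6·364+233=2417,  q_7=6·25+16=166
a_8=1:  p_8=1·2417+364=2781,  q_8=1·166+25=191
…
a_10=1:  p_10=1·5198+2781=7979,  q_10=1·357+191=548
a_11=3:  p_11=3·7979+5198=29135,  q_11=3·548+357=2001
a_12=1:  p_12=1·29135+7979=37114,  q_12=1·2001+548=2549
a_13=1:  p_13=1·37114+29135=66249,  q_13=1·2549+2001=4550
fundamental: x₁=66249, y₁=4550  (since 4388930001 − 212·20702500 = 1)

66249 4550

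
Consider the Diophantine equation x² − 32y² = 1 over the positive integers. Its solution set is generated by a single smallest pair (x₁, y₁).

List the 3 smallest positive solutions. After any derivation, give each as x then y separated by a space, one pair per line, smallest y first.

17 3
577 102
19601 3465

d=32: √d = [5; 1,1,1,10] (ℓ=4, even), read p_3/q_3
i=0: a=5 ⇒ p=5, q=1
i=1: a=1 ⇒ p=6, q=1
i=2: a=1 ⇒ p=11, q=2
i=3: a=1 ⇒ p=17, q=3
(x₁, y₁) = (17, 3);  17² − 32·3² = 1 ✓
(17+3√32)^2 = 577 + 102√32
(17+3√32)^3 = 19601 + 3465√32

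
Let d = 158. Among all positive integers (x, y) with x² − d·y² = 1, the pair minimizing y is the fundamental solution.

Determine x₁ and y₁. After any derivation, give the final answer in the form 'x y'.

7743 616

[12; 1,1,3,12,3,1,1,24] for √158; ℓ=8 ⇒ convergent index 7
a_0=12:  p_0=12·1+0=12,  q_0=12·0+1=1
…
a_4=12:  p_4=12·88+25=1081,  q_4=12·7+2=86
…
a_6=1:  p_6=1·3331+1081=4412,  q_6=1·265+86=351
a_7=1:  p_7=1·4412+3331=7743,  q_7=1·351+265=616
(x₁, y₁) = (7743, 616);  7743² − 158·616² = 1 ✓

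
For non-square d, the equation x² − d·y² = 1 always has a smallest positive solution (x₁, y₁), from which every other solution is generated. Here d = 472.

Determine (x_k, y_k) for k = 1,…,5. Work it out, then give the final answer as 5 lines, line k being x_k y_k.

√472 → a₀=21, period (1,2,1,1,1,…,2,1,42); ℓ=14 even so k=13
i=0: a=21 ⇒ p=21, q=1
…
i=4: a=1 ⇒ p=152, q=7
i=5: a=1 ⇒ p=239, q=11
…
i=11: a=1 ⇒ p=84230, q=3877
i=12: a=2 ⇒ p=222687, q=10250
i=13: a=1 ⇒ p=306917, q=14127
(x₁, y₁) = (306917, 14127);  306917² − 472·14127² = 1 ✓
n=2: (306917,14127)∘(306917,14127) = (306917·306917+472·14127·14127, 306917·14127+14127·306917) = (188396089777,8671632918)
n=3: (188396089777,8671632918)∘(306917,14127) = (306917·188396089777+472·14127·8671632918, 306917·8671632918+14127·188396089777) = (115643925371868101,5322943120573485)
n=4: (115643925371868101,5322943120573485)∘(306917,14127) = (306917·115643925371868101+472·14127·5322943120573485, 306917·5322943120573485+14127·115643925371868101) = (70986173286526887819457,3267403467465432958572)
n=5: (70986173286526887819457,3267403467465432958572)∘(306917,14127) = (306917·70986173286526887819457+472·14127·3267403467465432958572, 306917·3267403467465432958572+14127·70986173286526887819457) = (43573726693046301732396700037,2005643340042853631571511563)

306917 14127
188396089777 8671632918
115643925371868101 5322943120573485
70986173286526887819457 3267403467465432958572
43573726693046301732396700037 2005643340042853631571511563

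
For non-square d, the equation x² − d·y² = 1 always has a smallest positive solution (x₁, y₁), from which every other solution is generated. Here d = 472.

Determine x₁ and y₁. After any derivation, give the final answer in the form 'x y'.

306917 14127

d=472: √d = [21; 1,2,1,1,1,…,2,1,42] (ℓ=14, even), read p_13/q_13
step 0: (21, 1)  from 21·(1,0) + (0,1)
step 1: (22, 1)  from 1·(21,1) + (1,0)
step 2: (65, 3)  from 2·(22,1) + (21,1)
…
step 5: (239, 11)  from 1·(152,7) + (87,4)
…
step 7: (5779, 266)  from 5·(1108,51) + (239,11)
…
step 9: (30003, 1381)  from 1·(24224,1115) + (5779,266)
step 10: (54227, 2496)  from 1·(30003,1381) + (24224,1115)
…
step 12: (222687, 10250)  from 2·(84230,3877) + (54227,2496)
step 13: (306917, 14127)  from 1·(222687,10250) + (84230,3877)
(x₁, y₁) = (306917, 14127);  306917² − 472·14127² = 1 ✓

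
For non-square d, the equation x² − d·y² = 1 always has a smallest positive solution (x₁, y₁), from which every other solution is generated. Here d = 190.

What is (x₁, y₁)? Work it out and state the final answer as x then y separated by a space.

52021 3774

√190 → a₀=13, period (1,3,1,1,1,…,3,1,26); ℓ=14 even so k=13
k=0  a_k=13  p_k/q_k = 13/1
k=1  a_k=1  p_k/q_k = 14/1
…
k=3  a_k=1  p_k/q_k = 69/5
…
k=5  a_k=1  p_k/q_k = 193/14
k=6  a_k=2  p_k/q_k = 510/37
…
k=9  a_k=1  p_k/q_k = 4149/301
k=10  a_k=1  p_k/q_k = 7085/514
k=11  a_k=1  p_k/q_k = 11234/815
k=12  a_k=3  p_k/q_k = 40787/2959
k=13  a_k=1  p_k/q_k = 52021/3774
fundamental: x₁=52021, y₁=3774  (since 2706184441 − 190·14243076 = 1)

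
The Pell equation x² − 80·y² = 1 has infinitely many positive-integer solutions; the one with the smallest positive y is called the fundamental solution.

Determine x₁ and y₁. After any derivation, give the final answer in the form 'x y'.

9 1

√80 → a₀=8, period (1,16); ℓ=2 even so k=1
k=0  a_k=8  p_k/q_k = 8/1
k=1  a_k=1  p_k/q_k = 9/1
fundamental: x₁=9, y₁=1  (since 81 − 80·1 = 1)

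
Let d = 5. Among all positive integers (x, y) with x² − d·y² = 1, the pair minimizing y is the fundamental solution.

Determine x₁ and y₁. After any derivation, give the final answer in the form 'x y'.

√5 = [2; 4, …], period ℓ=1 (odd) → k=1
k=0  a_k=2  p_k/q_k = 2/1
k=1  a_k=4  p_k/q_k = 9/4
fundamental: x₁=9, y₁=4  (since 81 − 5·16 = 1)

9 4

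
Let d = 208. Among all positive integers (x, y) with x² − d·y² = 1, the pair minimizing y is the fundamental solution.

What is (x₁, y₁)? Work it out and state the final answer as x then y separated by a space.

649 45

d=208: √d = [14; 2,2,1,2,2,28] (ℓ=6, even), read p_5/q_5
k=0  a_k=14  p_k/q_k = 14/1
…
k=2  a_k=2  p_k/q_k = 72/5
k=3  a_k=1  p_k/q_k = 101/7
k=4  a_k=2  p_k/q_k = 274/19
k=5  a_k=2  p_k/q_k = 649/45
→ (649, 45).  Check: 649²=421201, 208·45²=421200, difference 1.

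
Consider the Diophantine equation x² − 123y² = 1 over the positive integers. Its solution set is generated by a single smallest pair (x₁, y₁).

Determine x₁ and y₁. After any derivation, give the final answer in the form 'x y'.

√123 = [11; 11,22, …], period ℓ=2 (even) → k=1
k=0  a_k=11  p_k/q_k = 11/1
k=1  a_k=11  p_k/q_k = 122/11
→ (122, 11).  Check: 122²=14884, 123·11²=14883, difference 1.

122 11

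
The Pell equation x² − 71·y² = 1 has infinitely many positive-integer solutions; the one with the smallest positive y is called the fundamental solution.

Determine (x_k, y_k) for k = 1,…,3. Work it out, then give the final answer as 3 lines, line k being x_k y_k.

d=71: √d = [8; 2,2,1,7,1,2,2,16] (ℓ=8, even), read p_7/q_7
a_0=8:  p_0=8·1+0=8,  q_0=8·0+1=1
a_1=2:  p_1=2·8+1=17,  q_1=2·1+0=2
…
a_6=2:  p_6=2·514+455=1483,  q_6=2·61+54=176
a_7=2:  p_7=2·1483+514=3480,  q_7=2·176+61=413
(x₁, y₁) = (3480, 413);  3480² − 71·413² = 1 ✓
k=2:  x_2 = 3480·3480+71·413·413 = 24220799,  y_2 = 3480·413+413·3480 = 2874480
k=3:  x_3 = 3480·24220799+71·413·2874480 = 168576757560,  y_3 = 3480·2874480+413·24220799 = 20006380387

3480 413
24220799 2874480
168576757560 20006380387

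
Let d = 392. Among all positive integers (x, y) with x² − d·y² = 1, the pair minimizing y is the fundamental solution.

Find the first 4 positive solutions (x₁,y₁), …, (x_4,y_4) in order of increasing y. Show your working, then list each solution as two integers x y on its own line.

99 5
19601 990
3880899 196015
768398401 38809980

[19; 1,3,1,38] for √392; ℓ=4 ⇒ convergent index 3
i=0: a=19 ⇒ p=19, q=1
…
i=2: a=3 ⇒ p=79, q=4
i=3: a=1 ⇒ p=99, q=5
→ (99, 5).  Check: 99²=9801, 392·5²=9800, difference 1.
k=2:  x_2 = 99·99+392·5·5 = 19601,  y_2 = 99·5+5·99 = 990
k=3:  x_3 = 99·19601+392·5·990 = 3880899,  y_3 = 99·990+5·19601 = 196015
k=4:  x_4 = 99·3880899+392·5·196015 = 768398401,  y_4 = 99·196015+5·3880899 = 38809980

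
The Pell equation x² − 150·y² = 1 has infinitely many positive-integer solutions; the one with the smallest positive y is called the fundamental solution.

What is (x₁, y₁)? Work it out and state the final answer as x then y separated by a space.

49 4

√150 → a₀=12, period (4,24); ℓ=2 even so k=1
a_0=12:  p_0=12·1+0=12,  q_0=12·0+1=1
a_1=4:  p_1=4·12+1=49,  q_1=4·1+0=4
(x₁, y₁) = (49, 4);  49² − 150·4² = 1 ✓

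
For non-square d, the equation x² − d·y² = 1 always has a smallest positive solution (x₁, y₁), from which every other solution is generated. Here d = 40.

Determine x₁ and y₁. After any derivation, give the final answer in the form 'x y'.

19 3

[6; 3,12] for √40; ℓ=2 ⇒ convergent index 1
i=0: a=6 ⇒ p=6, q=1
i=1: a=3 ⇒ p=19, q=3
(x₁, y₁) = (19, 3);  19² − 40·3² = 1 ✓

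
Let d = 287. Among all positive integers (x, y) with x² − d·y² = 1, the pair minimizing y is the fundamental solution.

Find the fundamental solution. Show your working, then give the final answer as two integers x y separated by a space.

288 17

[16; 1,15,1,32] for √287; ℓ=4 ⇒ convergent index 3
a_0=16:  p_0=16·1+0=16,  q_0=16·0+1=1
…
a_2=15:  p_2=15·17+16=271,  q_2=15·1+1=16
a_3=1:  p_3=1·271+17=288,  q_3=1·16+1=17
(x₁, y₁) = (288, 17);  288² − 287·17² = 1 ✓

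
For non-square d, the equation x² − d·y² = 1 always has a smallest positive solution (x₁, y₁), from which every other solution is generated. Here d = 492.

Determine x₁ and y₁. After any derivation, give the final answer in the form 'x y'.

29767 1342

√492 → a₀=22, period (5,1,1,10,1,1,5,44); ℓ=8 even so k=7
step 0: (22, 1)  from 22·(1,0) + (0,1)
…
step 2: (133, 6)  from 1·(111,5) + (22,1)
…
step 5: (2817, 127)  from 1·(2573,116) + (244,11)
step 6: (5390, 243)  from 1·(2817,127) + (2573,116)
step 7: (29767, 1342)  from 5·(5390,243) + (2817,127)
(x₁, y₁) = (29767, 1342);  29767² − 492·1342² = 1 ✓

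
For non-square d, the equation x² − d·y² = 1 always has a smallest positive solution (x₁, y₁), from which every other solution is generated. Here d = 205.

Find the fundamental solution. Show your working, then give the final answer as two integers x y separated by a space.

√205 = [14; 3,6,1,4,1,6,3,28, …], period ℓ=8 (even) → k=7
k=0  a_k=14  p_k/q_k = 14/1
…
k=3  a_k=1  p_k/q_k = 315/22
k=4  a_k=4  p_k/q_k = 1532/107
…
k=6  a_k=6  p_k/q_k = 12614/881
k=7  a_k=3  p_k/q_k = 39689/2772
fundamental: x₁=39689, y₁=2772  (since 1575216721 − 205·7683984 = 1)

39689 2772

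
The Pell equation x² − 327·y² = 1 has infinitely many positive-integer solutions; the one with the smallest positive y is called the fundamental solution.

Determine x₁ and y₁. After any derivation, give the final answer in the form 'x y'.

217 12

[18; 12,36] for √327; ℓ=2 ⇒ convergent index 1
i=0: a=18 ⇒ p=18, q=1
i=1: a=12 ⇒ p=217, q=12
→ (217, 12).  Check: 217²=47089, 327·12²=47088, difference 1.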